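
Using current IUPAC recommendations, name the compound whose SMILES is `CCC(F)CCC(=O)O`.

The longest chain bearing the –COOH group is 6 carbons long (hexane).
A carboxylic acid (terminal –COOH) is the principal characteristic group, giving the suffix -oic acid.
Number the chain so that the carboxylic acid carbon is C-1 by definition.
That gives a fluoro group at C-4.
The name is 4-fluorohexanoic acid.

4-fluorohexanoic acid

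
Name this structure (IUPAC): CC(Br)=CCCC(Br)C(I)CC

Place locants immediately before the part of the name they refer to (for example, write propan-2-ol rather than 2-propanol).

2,6-dibromo-7-iodonon-2-ene

The longest carbon chain that includes the multiple bond has 9 carbons, so the parent hydride is nonane.
There is one C=C double bond, indicated by the ending -ene.
The numbering direction is chosen so that numbering from this end puts the double bond at C-2 rather than C-7.
That gives the double bond between C-2 and C-3; bromo groups at C-2 and C-6; an iodo group at C-7.
Prefixes are listed alphabetically: bromo, iodo.
Putting it together: 2,6-dibromo-7-iodonon-2-ene.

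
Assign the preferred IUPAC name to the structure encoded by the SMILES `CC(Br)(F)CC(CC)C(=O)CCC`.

Counting along the main chain through the carbonyl gives 8 carbons: the parent is octane.
The principal characteristic group is a ketone (C=O on an internal carbon), named with the suffix -one.
Choose the numbering such that numbering from this end puts the carbonyl group at C-4 rather than C-5.
This places the carbonyl at C-4; a bromo group at C-7; an ethyl group at C-5; a fluoro group at C-7.
Substituent prefixes are cited in alphabetical order (multiplying prefixes like di-/tri- are ignored for ordering).
Putting it together: 7-bromo-5-ethyl-7-fluorooctan-4-one.

7-bromo-5-ethyl-7-fluorooctan-4-one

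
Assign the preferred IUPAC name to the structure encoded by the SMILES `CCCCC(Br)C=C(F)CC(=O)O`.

5-bromo-3-fluoronon-3-enoic acid

The longest chain bearing the –COOH group and the multiple bond is 9 carbons long (nonane).
A carboxylic acid (terminal –COOH) is the principal characteristic group, giving the suffix -oic acid.
A C=C double bond in the chain gives the infix -ene-.
Choose the numbering such that the carboxylic acid carbon is C-1 by definition.
That gives the double bond between C-3 and C-4; a bromo group at C-5; a fluoro group at C-3.
The substituents are ordered alphabetically, ignoring any di-/tri- multipliers.
Assembling the pieces gives 5-bromo-3-fluoronon-3-enoic acid.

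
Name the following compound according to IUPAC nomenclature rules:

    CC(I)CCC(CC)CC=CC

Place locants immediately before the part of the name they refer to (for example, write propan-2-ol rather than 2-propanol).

The longest carbon chain that includes the multiple bond has 9 carbons, so the parent hydride is nonane.
A C=C double bond in the chain gives the infix -ene-.
The numbering direction is chosen so that numbering from this end puts the double bond at C-2 rather than C-7.
This places the double bond between C-2 and C-3; an ethyl group at C-5; an iodo group at C-8.
The substituents are ordered alphabetically, ignoring any di-/tri- multipliers.
Putting it together: 5-ethyl-8-iodonon-2-ene.

5-ethyl-8-iodonon-2-ene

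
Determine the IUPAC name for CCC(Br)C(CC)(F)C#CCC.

The longest chain bearing the multiple bond is 8 carbons long (octane).
There is one C≡C triple bond, indicated by the ending -yne.
The numbering direction is chosen so that numbering from this end puts the triple bond at C-3 rather than C-5.
With this numbering: the triple bond between C-3 and C-4; a bromo group at C-6; an ethyl group at C-5; a fluoro group at C-5.
The substituents are ordered alphabetically, ignoring any di-/tri- multipliers.
Putting it together: 6-bromo-5-ethyl-5-fluorooct-3-yne.

6-bromo-5-ethyl-5-fluorooct-3-yne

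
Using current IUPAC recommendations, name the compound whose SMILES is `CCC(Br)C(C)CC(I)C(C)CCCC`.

The longest continuous carbon chain has 11 atoms, so the parent hydride is undecane.
Choose the numbering such that the substituent locant set {3,4,6,7} is lower than {5,6,8,9} at the first point of difference.
With this numbering: a bromo group at C-3; an iodo group at C-6; methyl groups at C-4 and C-7.
Prefixes are listed alphabetically: bromo, iodo, methyl.
Putting it together: 3-bromo-6-iodo-4,7-dimethylundecane.

3-bromo-6-iodo-4,7-dimethylundecane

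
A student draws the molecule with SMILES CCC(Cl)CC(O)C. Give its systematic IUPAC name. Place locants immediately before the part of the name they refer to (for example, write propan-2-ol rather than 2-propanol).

The longest chain bearing the –OH group is 6 carbons long (hexane).
An alcohol (–OH) is the principal characteristic group, giving the suffix -ol.
Choose the numbering such that numbering from this end puts the hydroxyl group at C-2 rather than C-5.
That gives the hydroxyl at C-2; a chloro group at C-4.
The name is 4-chlorohexan-2-ol.

4-chlorohexan-2-ol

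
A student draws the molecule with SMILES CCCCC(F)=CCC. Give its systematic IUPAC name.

4-fluorooct-3-ene

The longest carbon chain that includes the multiple bond has 8 carbons, so the parent hydride is octane.
There is one C=C double bond, indicated by the ending -ene.
The numbering direction is chosen so that numbering from this end puts the double bond at C-3 rather than C-5.
That gives the double bond between C-3 and C-4; a fluoro group at C-4.
Assembling the pieces gives 4-fluorooct-3-ene.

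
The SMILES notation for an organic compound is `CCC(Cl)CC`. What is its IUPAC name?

3-chloropentane

The parent chain contains 5 carbons (pentane).
The molecule is symmetric, so either numbering direction gives the same locants.
With this numbering: a chloro group at C-3.
Putting it together: 3-chloropentane.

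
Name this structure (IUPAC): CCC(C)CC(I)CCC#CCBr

1-bromo-6-iodo-8-methyldec-2-yne

The longest chain bearing the multiple bond is 10 carbons long (decane).
A C≡C triple bond in the chain gives the infix -yne-.
Choose the numbering such that numbering from this end puts the triple bond at C-2 rather than C-8.
That gives the triple bond between C-2 and C-3; a bromo group at C-1; an iodo group at C-6; a methyl group at C-8.
The substituents are ordered alphabetically, ignoring any di-/tri- multipliers.
Assembling the pieces gives 1-bromo-6-iodo-8-methyldec-2-yne.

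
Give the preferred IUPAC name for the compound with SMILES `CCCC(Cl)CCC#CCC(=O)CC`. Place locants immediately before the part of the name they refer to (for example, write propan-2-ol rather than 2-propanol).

9-chlorododec-5-yn-3-one

The longest chain bearing the carbonyl and the multiple bond is 12 carbons long (dodecane).
The highest-priority functional group is a ketone (C=O on an internal carbon), so the name ends in -one.
There is one C≡C triple bond, indicated by the ending -yne.
Choose the numbering such that numbering from this end puts the carbonyl group at C-3 rather than C-10.
This places the carbonyl at C-3; the triple bond between C-5 and C-6; a chloro group at C-9.
Putting it together: 9-chlorododec-5-yn-3-one.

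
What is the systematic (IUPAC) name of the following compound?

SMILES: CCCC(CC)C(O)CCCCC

4-ethyldecan-5-ol

The longest chain bearing the –OH group is 10 carbons long (decane).
An alcohol (–OH) is the principal characteristic group, giving the suffix -ol.
The numbering direction is chosen so that numbering from this end puts the hydroxyl group at C-5 rather than C-6.
This places the hydroxyl at C-5; an ethyl group at C-4.
Assembling the pieces gives 4-ethyldecan-5-ol.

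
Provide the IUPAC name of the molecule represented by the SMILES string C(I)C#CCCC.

The longest chain bearing the multiple bond is 6 carbons long (hexane).
The chain contains a C≡C triple bond, so the unsaturation ending is -yne.
Choose the numbering such that numbering from this end puts the triple bond at C-2 rather than C-4.
With this numbering: the triple bond between C-2 and C-3; an iodo group at C-1.
Assembling the pieces gives 1-iodohex-2-yne.

1-iodohex-2-yne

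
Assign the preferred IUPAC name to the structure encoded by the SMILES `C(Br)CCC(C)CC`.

The longest continuous carbon chain has 6 atoms, so the parent hydride is hexane.
The numbering direction is chosen so that the substituent locant set {1,4} is lower than {3,6} at the first point of difference.
That gives a bromo group at C-1; a methyl group at C-4.
Substituent prefixes are cited in alphabetical order (multiplying prefixes like di-/tri- are ignored for ordering).
Putting it together: 1-bromo-4-methylhexane.

1-bromo-4-methylhexane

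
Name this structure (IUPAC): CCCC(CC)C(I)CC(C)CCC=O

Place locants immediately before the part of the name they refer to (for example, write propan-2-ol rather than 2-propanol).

The longest carbon chain that includes the –CHO group has 10 carbons, so the parent hydride is decane.
The principal characteristic group is an aldehyde (terminal –CHO), named with the suffix -al.
Number the chain so that the aldehyde carbon is C-1 by definition.
This places an ethyl group at C-7; an iodo group at C-6; a methyl group at C-4.
Prefixes are listed alphabetically: ethyl, iodo, methyl.
Assembling the pieces gives 7-ethyl-6-iodo-4-methyldecanal.

7-ethyl-6-iodo-4-methyldecanal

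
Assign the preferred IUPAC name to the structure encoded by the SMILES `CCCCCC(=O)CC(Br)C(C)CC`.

The longest carbon chain that includes the carbonyl has 11 carbons, so the parent hydride is undecane.
The highest-priority functional group is a ketone (C=O on an internal carbon), so the name ends in -one.
The numbering direction is chosen so that the substituent locant set {3,4} is lower than {8,9} at the first point of difference.
This places the carbonyl at C-6; a bromo group at C-4; a methyl group at C-3.
Prefixes are listed alphabetically: bromo, methyl.
The name is 4-bromo-3-methylundecan-6-one.

4-bromo-3-methylundecan-6-one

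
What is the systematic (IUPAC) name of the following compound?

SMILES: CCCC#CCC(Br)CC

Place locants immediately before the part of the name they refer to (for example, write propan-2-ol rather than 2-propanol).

7-bromonon-4-yne

Counting along the main chain through the multiple bond gives 9 carbons: the parent is nonane.
The chain contains a C≡C triple bond, so the unsaturation ending is -yne.
The numbering direction is chosen so that numbering from this end puts the triple bond at C-4 rather than C-5.
That gives the triple bond between C-4 and C-5; a bromo group at C-7.
Assembling the pieces gives 7-bromonon-4-yne.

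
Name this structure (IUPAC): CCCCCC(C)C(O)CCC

The longest carbon chain that includes the –OH group has 10 carbons, so the parent hydride is decane.
The principal characteristic group is an alcohol (–OH), named with the suffix -ol.
Number the chain so that numbering from this end puts the hydroxyl group at C-4 rather than C-7.
That gives the hydroxyl at C-4; a methyl group at C-5.
The name is 5-methyldecan-4-ol.

5-methyldecan-4-ol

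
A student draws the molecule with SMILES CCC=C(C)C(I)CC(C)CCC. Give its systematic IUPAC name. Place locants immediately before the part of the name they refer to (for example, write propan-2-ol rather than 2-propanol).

5-iodo-4,7-dimethyldec-3-ene

The longest carbon chain that includes the multiple bond has 10 carbons, so the parent hydride is decane.
There is one C=C double bond, indicated by the ending -ene.
The numbering direction is chosen so that numbering from this end puts the double bond at C-3 rather than C-7.
This places the double bond between C-3 and C-4; an iodo group at C-5; methyl groups at C-4 and C-7.
The substituents are ordered alphabetically, ignoring any di-/tri- multipliers.
Assembling the pieces gives 5-iodo-4,7-dimethyldec-3-ene.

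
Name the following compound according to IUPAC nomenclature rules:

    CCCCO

butan-1-ol

Counting along the main chain through the –OH group gives 4 carbons: the parent is butane.
The principal characteristic group is an alcohol (–OH), named with the suffix -ol.
Number the chain so that numbering from this end puts the hydroxyl group at C-1 rather than C-4.
This places the hydroxyl at C-1.
Putting it together: butan-1-ol.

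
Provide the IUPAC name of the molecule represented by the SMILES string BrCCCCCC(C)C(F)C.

The longest carbon chain is 8 atoms: the parent is octane.
The numbering direction is chosen so that the substituent locant set {1,6,7} is lower than {2,3,8} at the first point of difference.
That gives a bromo group at C-1; a fluoro group at C-7; a methyl group at C-6.
Prefixes are listed alphabetically: bromo, fluoro, methyl.
Assembling the pieces gives 1-bromo-7-fluoro-6-methyloctane.

1-bromo-7-fluoro-6-methyloctane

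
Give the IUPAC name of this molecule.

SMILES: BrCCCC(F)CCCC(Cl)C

1-bromo-8-chloro-4-fluorononane

The longest carbon chain is 9 atoms: the parent is nonane.
Number the chain so that the substituent locant set {1,4,8} is lower than {2,6,9} at the first point of difference.
This places a bromo group at C-1; a chloro group at C-8; a fluoro group at C-4.
Prefixes are listed alphabetically: bromo, chloro, fluoro.
The name is 1-bromo-8-chloro-4-fluorononane.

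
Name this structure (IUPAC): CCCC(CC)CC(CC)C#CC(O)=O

The longest chain bearing the –COOH group and the multiple bond is 9 carbons long (nonane).
The principal characteristic group is a carboxylic acid (terminal –COOH), named with the suffix -oic acid.
A C≡C triple bond in the chain gives the infix -yne-.
The numbering direction is chosen so that the carboxylic acid carbon is C-1 by definition.
That gives the triple bond between C-2 and C-3; ethyl groups at C-4 and C-6.
Putting it together: 4,6-diethylnon-2-ynoic acid.

4,6-diethylnon-2-ynoic acid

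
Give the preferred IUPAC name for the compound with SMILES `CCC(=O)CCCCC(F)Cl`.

The longest chain bearing the carbonyl is 8 carbons long (octane).
The principal characteristic group is a ketone (C=O on an internal carbon), named with the suffix -one.
Number the chain so that numbering from this end puts the carbonyl group at C-3 rather than C-6.
With this numbering: the carbonyl at C-3; a chloro group at C-8; a fluoro group at C-8.
The substituents are ordered alphabetically, ignoring any di-/tri- multipliers.
The name is 8-chloro-8-fluorooctan-3-one.

8-chloro-8-fluorooctan-3-one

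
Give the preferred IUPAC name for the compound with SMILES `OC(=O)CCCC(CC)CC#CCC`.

The longest chain bearing the –COOH group and the multiple bond is 10 carbons long (decane).
A carboxylic acid (terminal –COOH) is the principal characteristic group, giving the suffix -oic acid.
There is one C≡C triple bond, indicated by the ending -yne.
Choose the numbering such that the carboxylic acid carbon is C-1 by definition.
That gives the triple bond between C-7 and C-8; an ethyl group at C-5.
Putting it together: 5-ethyldec-7-ynoic acid.

5-ethyldec-7-ynoic acid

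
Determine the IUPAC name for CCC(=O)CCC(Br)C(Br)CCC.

Counting along the main chain through the carbonyl gives 10 carbons: the parent is decane.
The principal characteristic group is a ketone (C=O on an internal carbon), named with the suffix -one.
The numbering direction is chosen so that numbering from this end puts the carbonyl group at C-3 rather than C-8.
This places the carbonyl at C-3; bromo groups at C-6 and C-7.
Assembling the pieces gives 6,7-dibromodecan-3-one.

6,7-dibromodecan-3-one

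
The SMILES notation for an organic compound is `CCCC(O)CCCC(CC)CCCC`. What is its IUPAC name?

8-ethyldodecan-4-ol

The longest carbon chain that includes the –OH group has 12 carbons, so the parent hydride is dodecane.
The highest-priority functional group is an alcohol (–OH), so the name ends in -ol.
The numbering direction is chosen so that numbering from this end puts the hydroxyl group at C-4 rather than C-9.
This places the hydroxyl at C-4; an ethyl group at C-8.
Assembling the pieces gives 8-ethyldodecan-4-ol.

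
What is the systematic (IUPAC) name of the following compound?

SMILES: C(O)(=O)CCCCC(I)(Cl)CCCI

6-chloro-6,9-diiodononanoic acid

The longest carbon chain that includes the –COOH group has 9 carbons, so the parent hydride is nonane.
The principal characteristic group is a carboxylic acid (terminal –COOH), named with the suffix -oic acid.
Number the chain so that the carboxylic acid carbon is C-1 by definition.
This places a chloro group at C-6; iodo groups at C-6 and C-9.
Prefixes are listed alphabetically: chloro, iodo.
Assembling the pieces gives 6-chloro-6,9-diiodononanoic acid.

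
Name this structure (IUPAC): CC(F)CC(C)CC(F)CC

2,6-difluoro-4-methyloctane

The longest continuous carbon chain has 8 atoms, so the parent hydride is octane.
The numbering direction is chosen so that the substituent locant set {2,4,6} is lower than {3,5,7} at the first point of difference.
That gives fluoro groups at C-2 and C-6; a methyl group at C-4.
Substituent prefixes are cited in alphabetical order (multiplying prefixes like di-/tri- are ignored for ordering).
Assembling the pieces gives 2,6-difluoro-4-methyloctane.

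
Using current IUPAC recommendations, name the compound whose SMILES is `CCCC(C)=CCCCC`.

The longest chain bearing the multiple bond is 9 carbons long (nonane).
There is one C=C double bond, indicated by the ending -ene.
Number the chain so that numbering from this end puts the double bond at C-4 rather than C-5.
This places the double bond between C-4 and C-5; a methyl group at C-4.
Assembling the pieces gives 4-methylnon-4-ene.

4-methylnon-4-ene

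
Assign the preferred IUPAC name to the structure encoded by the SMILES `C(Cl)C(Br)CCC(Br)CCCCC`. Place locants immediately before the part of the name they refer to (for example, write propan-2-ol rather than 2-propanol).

The parent chain contains 10 carbons (decane).
Number the chain so that the substituent locant set {1,2,5} is lower than {6,9,10} at the first point of difference.
This places bromo groups at C-2 and C-5; a chloro group at C-1.
The substituents are ordered alphabetically, ignoring any di-/tri- multipliers.
Assembling the pieces gives 2,5-dibromo-1-chlorodecane.

2,5-dibromo-1-chlorodecane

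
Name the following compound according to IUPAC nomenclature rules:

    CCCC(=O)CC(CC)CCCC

6-ethyldecan-4-one

The longest carbon chain that includes the carbonyl has 10 carbons, so the parent hydride is decane.
A ketone (C=O on an internal carbon) is the principal characteristic group, giving the suffix -one.
Number the chain so that numbering from this end puts the carbonyl group at C-4 rather than C-7.
With this numbering: the carbonyl at C-4; an ethyl group at C-6.
The name is 6-ethyldecan-4-one.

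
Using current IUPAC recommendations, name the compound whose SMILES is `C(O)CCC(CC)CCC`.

The longest chain bearing the –OH group is 7 carbons long (heptane).
An alcohol (–OH) is the principal characteristic group, giving the suffix -ol.
Number the chain so that numbering from this end puts the hydroxyl group at C-1 rather than C-7.
This places the hydroxyl at C-1; an ethyl group at C-4.
Assembling the pieces gives 4-ethylheptan-1-ol.

4-ethylheptan-1-ol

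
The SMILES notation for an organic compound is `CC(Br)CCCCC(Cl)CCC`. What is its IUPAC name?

The longest carbon chain is 10 atoms: the parent is decane.
Number the chain so that the substituent locant set {2,7} is lower than {4,9} at the first point of difference.
This places a bromo group at C-2; a chloro group at C-7.
Substituent prefixes are cited in alphabetical order (multiplying prefixes like di-/tri- are ignored for ordering).
Putting it together: 2-bromo-7-chlorodecane.

2-bromo-7-chlorodecane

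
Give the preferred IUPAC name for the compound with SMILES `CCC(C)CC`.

3-methylpentane

The parent chain contains 5 carbons (pentane).
Both numbering directions give the same locant set; either may be used.
This places a methyl group at C-3.
Putting it together: 3-methylpentane.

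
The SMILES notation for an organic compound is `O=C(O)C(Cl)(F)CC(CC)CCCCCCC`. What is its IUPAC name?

The longest chain bearing the –COOH group is 11 carbons long (undecane).
The highest-priority functional group is a carboxylic acid (terminal –COOH), so the name ends in -oic acid.
Number the chain so that the carboxylic acid carbon is C-1 by definition.
This places a chloro group at C-2; an ethyl group at C-4; a fluoro group at C-2.
Substituent prefixes are cited in alphabetical order (multiplying prefixes like di-/tri- are ignored for ordering).
Assembling the pieces gives 2-chloro-4-ethyl-2-fluoroundecanoic acid.

2-chloro-4-ethyl-2-fluoroundecanoic acid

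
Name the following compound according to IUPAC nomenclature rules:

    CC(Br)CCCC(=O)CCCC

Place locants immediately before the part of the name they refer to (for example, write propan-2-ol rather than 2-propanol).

The longest carbon chain that includes the carbonyl has 10 carbons, so the parent hydride is decane.
The highest-priority functional group is a ketone (C=O on an internal carbon), so the name ends in -one.
Number the chain so that numbering from this end puts the carbonyl group at C-5 rather than C-6.
With this numbering: the carbonyl at C-5; a bromo group at C-9.
Putting it together: 9-bromodecan-5-one.

9-bromodecan-5-one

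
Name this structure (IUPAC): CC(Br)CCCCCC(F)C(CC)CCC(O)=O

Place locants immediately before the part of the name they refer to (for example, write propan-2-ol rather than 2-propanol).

11-bromo-4-ethyl-5-fluorododecanoic acid

The longest chain bearing the –COOH group is 12 carbons long (dodecane).
The principal characteristic group is a carboxylic acid (terminal –COOH), named with the suffix -oic acid.
Choose the numbering such that the carboxylic acid carbon is C-1 by definition.
That gives a bromo group at C-11; an ethyl group at C-4; a fluoro group at C-5.
The substituents are ordered alphabetically, ignoring any di-/tri- multipliers.
Putting it together: 11-bromo-4-ethyl-5-fluorododecanoic acid.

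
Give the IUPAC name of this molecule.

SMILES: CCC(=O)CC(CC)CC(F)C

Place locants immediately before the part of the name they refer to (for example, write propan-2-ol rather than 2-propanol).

The longest chain bearing the carbonyl is 8 carbons long (octane).
The highest-priority functional group is a ketone (C=O on an internal carbon), so the name ends in -one.
Choose the numbering such that numbering from this end puts the carbonyl group at C-3 rather than C-6.
This places the carbonyl at C-3; an ethyl group at C-5; a fluoro group at C-7.
Prefixes are listed alphabetically: ethyl, fluoro.
Putting it together: 5-ethyl-7-fluorooctan-3-one.

5-ethyl-7-fluorooctan-3-one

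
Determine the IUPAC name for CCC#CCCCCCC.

dec-3-yne

The longest chain bearing the multiple bond is 10 carbons long (decane).
There is one C≡C triple bond, indicated by the ending -yne.
The numbering direction is chosen so that numbering from this end puts the triple bond at C-3 rather than C-7.
That gives the triple bond between C-3 and C-4.
The name is dec-3-yne.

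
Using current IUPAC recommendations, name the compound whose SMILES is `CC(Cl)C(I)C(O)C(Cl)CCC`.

2,5-dichloro-3-iodooctan-4-ol

The longest carbon chain that includes the –OH group has 8 carbons, so the parent hydride is octane.
The highest-priority functional group is an alcohol (–OH), so the name ends in -ol.
Number the chain so that numbering from this end puts the hydroxyl group at C-4 rather than C-5.
With this numbering: the hydroxyl at C-4; chloro groups at C-2 and C-5; an iodo group at C-3.
Substituent prefixes are cited in alphabetical order (multiplying prefixes like di-/tri- are ignored for ordering).
Putting it together: 2,5-dichloro-3-iodooctan-4-ol.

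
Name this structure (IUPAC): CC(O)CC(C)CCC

Counting along the main chain through the –OH group gives 7 carbons: the parent is heptane.
The highest-priority functional group is an alcohol (–OH), so the name ends in -ol.
Choose the numbering such that numbering from this end puts the hydroxyl group at C-2 rather than C-6.
This places the hydroxyl at C-2; a methyl group at C-4.
The name is 4-methylheptan-2-ol.

4-methylheptan-2-ol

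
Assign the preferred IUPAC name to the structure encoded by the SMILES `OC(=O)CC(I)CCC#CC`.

3-iodooct-6-ynoic acid

The longest carbon chain that includes the –COOH group and the multiple bond has 8 carbons, so the parent hydride is octane.
The highest-priority functional group is a carboxylic acid (terminal –COOH), so the name ends in -oic acid.
There is one C≡C triple bond, indicated by the ending -yne.
Number the chain so that the carboxylic acid carbon is C-1 by definition.
That gives the triple bond between C-6 and C-7; an iodo group at C-3.
Assembling the pieces gives 3-iodooct-6-ynoic acid.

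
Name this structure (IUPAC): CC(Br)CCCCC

The parent chain contains 7 carbons (heptane).
Number the chain so that the substituent locant set {2} is lower than {6} at the first point of difference.
With this numbering: a bromo group at C-2.
The name is 2-bromoheptane.

2-bromoheptane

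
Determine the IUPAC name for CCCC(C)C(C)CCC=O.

Counting along the main chain through the –CHO group gives 8 carbons: the parent is octane.
The highest-priority functional group is an aldehyde (terminal –CHO), so the name ends in -al.
Number the chain so that the aldehyde carbon is C-1 by definition.
That gives methyl groups at C-4 and C-5.
Putting it together: 4,5-dimethyloctanal.

4,5-dimethyloctanal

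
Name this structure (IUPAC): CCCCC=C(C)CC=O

The longest chain bearing the –CHO group and the multiple bond is 8 carbons long (octane).
An aldehyde (terminal –CHO) is the principal characteristic group, giving the suffix -al.
A C=C double bond in the chain gives the infix -ene-.
The numbering direction is chosen so that the aldehyde carbon is C-1 by definition.
That gives the double bond between C-3 and C-4; a methyl group at C-3.
Assembling the pieces gives 3-methyloct-3-enal.

3-methyloct-3-enal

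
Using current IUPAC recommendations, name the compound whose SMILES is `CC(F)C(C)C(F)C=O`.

2,4-difluoro-3-methylpentanal

Counting along the main chain through the –CHO group gives 5 carbons: the parent is pentane.
The highest-priority functional group is an aldehyde (terminal –CHO), so the name ends in -al.
The numbering direction is chosen so that the aldehyde carbon is C-1 by definition.
This places fluoro groups at C-2 and C-4; a methyl group at C-3.
Substituent prefixes are cited in alphabetical order (multiplying prefixes like di-/tri- are ignored for ordering).
The name is 2,4-difluoro-3-methylpentanal.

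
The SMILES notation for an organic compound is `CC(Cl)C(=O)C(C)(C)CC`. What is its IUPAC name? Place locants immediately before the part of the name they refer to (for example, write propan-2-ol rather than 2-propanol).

2-chloro-4,4-dimethylhexan-3-one

The longest carbon chain that includes the carbonyl has 6 carbons, so the parent hydride is hexane.
A ketone (C=O on an internal carbon) is the principal characteristic group, giving the suffix -one.
The numbering direction is chosen so that numbering from this end puts the carbonyl group at C-3 rather than C-4.
That gives the carbonyl at C-3; a chloro group at C-2; two methyl groups at C-4.
Substituent prefixes are cited in alphabetical order (multiplying prefixes like di-/tri- are ignored for ordering).
The name is 2-chloro-4,4-dimethylhexan-3-one.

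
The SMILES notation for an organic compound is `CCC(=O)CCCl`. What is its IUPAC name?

1-chloropentan-3-one

The longest chain bearing the carbonyl is 5 carbons long (pentane).
The principal characteristic group is a ketone (C=O on an internal carbon), named with the suffix -one.
Choose the numbering such that the substituent locant set {1} is lower than {5} at the first point of difference.
That gives the carbonyl at C-3; a chloro group at C-1.
Putting it together: 1-chloropentan-3-one.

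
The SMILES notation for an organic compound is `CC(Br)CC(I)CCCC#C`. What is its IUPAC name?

The longest carbon chain that includes the multiple bond has 9 carbons, so the parent hydride is nonane.
There is one C≡C triple bond, indicated by the ending -yne.
Choose the numbering such that numbering from this end puts the triple bond at C-1 rather than C-8.
This places the triple bond between C-1 and C-2; a bromo group at C-8; an iodo group at C-6.
Substituent prefixes are cited in alphabetical order (multiplying prefixes like di-/tri- are ignored for ordering).
Putting it together: 8-bromo-6-iodonon-1-yne.

8-bromo-6-iodonon-1-yne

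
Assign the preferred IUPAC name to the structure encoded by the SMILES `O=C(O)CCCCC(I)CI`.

The longest chain bearing the –COOH group is 7 carbons long (heptane).
The highest-priority functional group is a carboxylic acid (terminal –COOH), so the name ends in -oic acid.
The numbering direction is chosen so that the carboxylic acid carbon is C-1 by definition.
That gives iodo groups at C-6 and C-7.
Assembling the pieces gives 6,7-diiodoheptanoic acid.

6,7-diiodoheptanoic acid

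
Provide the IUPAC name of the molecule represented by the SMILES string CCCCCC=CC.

oct-2-ene

Counting along the main chain through the multiple bond gives 8 carbons: the parent is octane.
The chain contains a C=C double bond, so the unsaturation ending is -ene.
The numbering direction is chosen so that numbering from this end puts the double bond at C-2 rather than C-6.
With this numbering: the double bond between C-2 and C-3.
The name is oct-2-ene.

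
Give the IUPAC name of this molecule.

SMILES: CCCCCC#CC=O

The longest carbon chain that includes the –CHO group and the multiple bond has 8 carbons, so the parent hydride is octane.
The highest-priority functional group is an aldehyde (terminal –CHO), so the name ends in -al.
The chain contains a C≡C triple bond, so the unsaturation ending is -yne.
The numbering direction is chosen so that the aldehyde carbon is C-1 by definition.
With this numbering: the triple bond between C-2 and C-3.
Assembling the pieces gives oct-2-ynal.

oct-2-ynal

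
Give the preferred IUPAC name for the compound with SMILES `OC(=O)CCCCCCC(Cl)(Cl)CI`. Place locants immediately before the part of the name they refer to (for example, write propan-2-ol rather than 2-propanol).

The longest chain bearing the –COOH group is 9 carbons long (nonane).
The highest-priority functional group is a carboxylic acid (terminal –COOH), so the name ends in -oic acid.
The numbering direction is chosen so that the carboxylic acid carbon is C-1 by definition.
This places two chloro groups at C-8; an iodo group at C-9.
Substituent prefixes are cited in alphabetical order (multiplying prefixes like di-/tri- are ignored for ordering).
The name is 8,8-dichloro-9-iodononanoic acid.

8,8-dichloro-9-iodononanoic acid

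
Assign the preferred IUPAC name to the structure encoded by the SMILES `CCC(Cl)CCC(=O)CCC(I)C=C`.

Counting along the main chain through the carbonyl and the multiple bond gives 11 carbons: the parent is undecane.
A ketone (C=O on an internal carbon) is the principal characteristic group, giving the suffix -one.
A C=C double bond in the chain gives the infix -ene-.
Choose the numbering such that numbering from this end puts the double bond at C-1 rather than C-10.
This places the carbonyl at C-6; the double bond between C-1 and C-2; a chloro group at C-9; an iodo group at C-3.
The substituents are ordered alphabetically, ignoring any di-/tri- multipliers.
Assembling the pieces gives 9-chloro-3-iodoundec-1-en-6-one.

9-chloro-3-iodoundec-1-en-6-one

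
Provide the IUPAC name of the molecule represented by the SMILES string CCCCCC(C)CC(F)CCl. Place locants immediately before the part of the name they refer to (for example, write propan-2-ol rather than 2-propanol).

The longest carbon chain is 9 atoms: the parent is nonane.
Choose the numbering such that the substituent locant set {1,2,4} is lower than {6,8,9} at the first point of difference.
With this numbering: a chloro group at C-1; a fluoro group at C-2; a methyl group at C-4.
The substituents are ordered alphabetically, ignoring any di-/tri- multipliers.
Putting it together: 1-chloro-2-fluoro-4-methylnonane.

1-chloro-2-fluoro-4-methylnonane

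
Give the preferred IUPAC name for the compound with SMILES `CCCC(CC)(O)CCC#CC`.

4-ethylnon-7-yn-4-ol

The longest chain bearing the –OH group and the multiple bond is 9 carbons long (nonane).
An alcohol (–OH) is the principal characteristic group, giving the suffix -ol.
There is one C≡C triple bond, indicated by the ending -yne.
The numbering direction is chosen so that numbering from this end puts the hydroxyl group at C-4 rather than C-6.
This places the hydroxyl at C-4; the triple bond between C-7 and C-8; an ethyl group at C-4.
Putting it together: 4-ethylnon-7-yn-4-ol.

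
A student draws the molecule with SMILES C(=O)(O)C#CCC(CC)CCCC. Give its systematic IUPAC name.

Counting along the main chain through the –COOH group and the multiple bond gives 9 carbons: the parent is nonane.
The highest-priority functional group is a carboxylic acid (terminal –COOH), so the name ends in -oic acid.
A C≡C triple bond in the chain gives the infix -yne-.
Number the chain so that the carboxylic acid carbon is C-1 by definition.
With this numbering: the triple bond between C-2 and C-3; an ethyl group at C-5.
Putting it together: 5-ethylnon-2-ynoic acid.

5-ethylnon-2-ynoic acid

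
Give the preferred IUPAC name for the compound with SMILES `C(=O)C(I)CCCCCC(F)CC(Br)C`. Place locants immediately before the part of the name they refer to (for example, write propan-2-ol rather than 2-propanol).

Counting along the main chain through the –CHO group gives 11 carbons: the parent is undecane.
The highest-priority functional group is an aldehyde (terminal –CHO), so the name ends in -al.
Choose the numbering such that the aldehyde carbon is C-1 by definition.
With this numbering: a bromo group at C-10; a fluoro group at C-8; an iodo group at C-2.
The substituents are ordered alphabetically, ignoring any di-/tri- multipliers.
The name is 10-bromo-8-fluoro-2-iodoundecanal.

10-bromo-8-fluoro-2-iodoundecanal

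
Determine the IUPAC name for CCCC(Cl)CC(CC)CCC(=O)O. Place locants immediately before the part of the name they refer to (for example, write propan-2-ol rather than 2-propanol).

The longest carbon chain that includes the –COOH group has 9 carbons, so the parent hydride is nonane.
The highest-priority functional group is a carboxylic acid (terminal –COOH), so the name ends in -oic acid.
Number the chain so that the carboxylic acid carbon is C-1 by definition.
That gives a chloro group at C-6; an ethyl group at C-4.
Prefixes are listed alphabetically: chloro, ethyl.
The name is 6-chloro-4-ethylnonanoic acid.

6-chloro-4-ethylnonanoic acid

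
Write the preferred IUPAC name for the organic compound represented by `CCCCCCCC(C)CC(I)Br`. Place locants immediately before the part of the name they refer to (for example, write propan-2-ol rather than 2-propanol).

The longest continuous carbon chain has 10 atoms, so the parent hydride is decane.
Choose the numbering such that the substituent locant set {1,1,3} is lower than {8,10,10} at the first point of difference.
This places a bromo group at C-1; an iodo group at C-1; a methyl group at C-3.
The substituents are ordered alphabetically, ignoring any di-/tri- multipliers.
Assembling the pieces gives 1-bromo-1-iodo-3-methyldecane.

1-bromo-1-iodo-3-methyldecane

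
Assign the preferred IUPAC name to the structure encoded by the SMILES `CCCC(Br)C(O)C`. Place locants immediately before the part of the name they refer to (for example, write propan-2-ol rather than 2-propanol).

The longest carbon chain that includes the –OH group has 6 carbons, so the parent hydride is hexane.
The highest-priority functional group is an alcohol (–OH), so the name ends in -ol.
Number the chain so that numbering from this end puts the hydroxyl group at C-2 rather than C-5.
That gives the hydroxyl at C-2; a bromo group at C-3.
Assembling the pieces gives 3-bromohexan-2-ol.

3-bromohexan-2-ol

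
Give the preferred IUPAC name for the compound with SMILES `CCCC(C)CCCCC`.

4-methylnonane

The longest continuous carbon chain has 9 atoms, so the parent hydride is nonane.
Number the chain so that the substituent locant set {4} is lower than {6} at the first point of difference.
This places a methyl group at C-4.
Assembling the pieces gives 4-methylnonane.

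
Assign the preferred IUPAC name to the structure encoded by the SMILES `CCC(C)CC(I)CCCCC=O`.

The longest carbon chain that includes the –CHO group has 10 carbons, so the parent hydride is decane.
An aldehyde (terminal –CHO) is the principal characteristic group, giving the suffix -al.
The numbering direction is chosen so that the aldehyde carbon is C-1 by definition.
This places an iodo group at C-6; a methyl group at C-8.
The substituents are ordered alphabetically, ignoring any di-/tri- multipliers.
Assembling the pieces gives 6-iodo-8-methyldecanal.

6-iodo-8-methyldecanal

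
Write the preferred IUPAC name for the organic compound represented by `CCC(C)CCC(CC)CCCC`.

6-ethyl-3-methyldecane

The longest continuous carbon chain has 10 atoms, so the parent hydride is decane.
Number the chain so that the substituent locant set {3,6} is lower than {5,8} at the first point of difference.
That gives an ethyl group at C-6; a methyl group at C-3.
Prefixes are listed alphabetically: ethyl, methyl.
Assembling the pieces gives 6-ethyl-3-methyldecane.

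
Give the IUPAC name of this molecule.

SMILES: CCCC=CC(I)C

2-iodohept-3-ene

Counting along the main chain through the multiple bond gives 7 carbons: the parent is heptane.
There is one C=C double bond, indicated by the ending -ene.
Number the chain so that numbering from this end puts the double bond at C-3 rather than C-4.
That gives the double bond between C-3 and C-4; an iodo group at C-2.
The name is 2-iodohept-3-ene.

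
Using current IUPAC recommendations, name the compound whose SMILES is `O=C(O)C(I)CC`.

2-iodobutanoic acid

Counting along the main chain through the –COOH group gives 4 carbons: the parent is butane.
The principal characteristic group is a carboxylic acid (terminal –COOH), named with the suffix -oic acid.
The numbering direction is chosen so that the carboxylic acid carbon is C-1 by definition.
This places an iodo group at C-2.
Assembling the pieces gives 2-iodobutanoic acid.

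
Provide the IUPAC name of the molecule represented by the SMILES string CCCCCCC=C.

oct-1-ene

The longest chain bearing the multiple bond is 8 carbons long (octane).
The chain contains a C=C double bond, so the unsaturation ending is -ene.
The numbering direction is chosen so that numbering from this end puts the double bond at C-1 rather than C-7.
With this numbering: the double bond between C-1 and C-2.
The name is oct-1-ene.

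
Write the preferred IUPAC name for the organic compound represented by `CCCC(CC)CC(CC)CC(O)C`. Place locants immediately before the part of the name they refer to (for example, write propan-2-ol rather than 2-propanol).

The longest chain bearing the –OH group is 9 carbons long (nonane).
The principal characteristic group is an alcohol (–OH), named with the suffix -ol.
Number the chain so that numbering from this end puts the hydroxyl group at C-2 rather than C-8.
With this numbering: the hydroxyl at C-2; ethyl groups at C-4 and C-6.
Assembling the pieces gives 4,6-diethylnonan-2-ol.

4,6-diethylnonan-2-ol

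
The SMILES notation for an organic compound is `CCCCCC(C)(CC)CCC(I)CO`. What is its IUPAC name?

5-ethyl-2-iodo-5-methyldecan-1-ol

Counting along the main chain through the –OH group gives 10 carbons: the parent is decane.
The highest-priority functional group is an alcohol (–OH), so the name ends in -ol.
Choose the numbering such that numbering from this end puts the hydroxyl group at C-1 rather than C-10.
That gives the hydroxyl at C-1; an ethyl group at C-5; an iodo group at C-2; a methyl group at C-5.
Prefixes are listed alphabetically: ethyl, iodo, methyl.
The name is 5-ethyl-2-iodo-5-methyldecan-1-ol.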